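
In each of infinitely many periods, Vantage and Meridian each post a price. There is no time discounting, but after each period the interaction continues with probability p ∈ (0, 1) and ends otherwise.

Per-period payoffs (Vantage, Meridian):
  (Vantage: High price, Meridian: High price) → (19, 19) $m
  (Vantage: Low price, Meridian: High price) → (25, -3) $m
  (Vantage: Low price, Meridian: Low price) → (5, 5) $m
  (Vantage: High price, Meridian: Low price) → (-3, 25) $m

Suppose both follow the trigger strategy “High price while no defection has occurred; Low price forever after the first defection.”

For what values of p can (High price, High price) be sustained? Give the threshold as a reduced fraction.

With no time discounting, the continuation probability p plays the role of the discount factor.
Grim-trigger IC: 19/(1−p) ≥ 25 + 5p/(1−p) ⇒ p ≥ (25−19)/(25−5) = 3/10.

3/10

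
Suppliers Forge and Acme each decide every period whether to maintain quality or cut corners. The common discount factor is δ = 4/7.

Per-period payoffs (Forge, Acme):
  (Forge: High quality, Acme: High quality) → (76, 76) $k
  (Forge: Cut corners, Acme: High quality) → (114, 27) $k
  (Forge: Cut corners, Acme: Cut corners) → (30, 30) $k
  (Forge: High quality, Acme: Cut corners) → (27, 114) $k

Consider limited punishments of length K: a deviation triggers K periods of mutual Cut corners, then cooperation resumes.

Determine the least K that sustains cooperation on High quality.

No profitable deviation requires (76−30)(δ+…+δ^K) ≥ 114−76, i.e. δ+…+δ^K ≥ 19/23 ≈ 0.8261.
With δ = 4/7, the partial sums are K=1: 0.5714, K=2: 0.8980.
K = 2 is the first length at which the sum reaches 0.8261.

2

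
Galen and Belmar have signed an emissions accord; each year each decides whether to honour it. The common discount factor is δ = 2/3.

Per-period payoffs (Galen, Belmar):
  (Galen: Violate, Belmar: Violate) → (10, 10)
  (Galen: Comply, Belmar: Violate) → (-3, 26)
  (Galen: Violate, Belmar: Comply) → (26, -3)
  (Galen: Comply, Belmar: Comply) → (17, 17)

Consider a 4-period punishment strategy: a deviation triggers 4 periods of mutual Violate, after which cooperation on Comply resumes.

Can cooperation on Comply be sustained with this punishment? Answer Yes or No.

Yes

IC: δ+…+δ^4 ≥ (26−17)/(17−10) = 9/7.
At δ = 2/3: partial sum = 1.6049 ≥ 1.2857. Cooperation sustainable.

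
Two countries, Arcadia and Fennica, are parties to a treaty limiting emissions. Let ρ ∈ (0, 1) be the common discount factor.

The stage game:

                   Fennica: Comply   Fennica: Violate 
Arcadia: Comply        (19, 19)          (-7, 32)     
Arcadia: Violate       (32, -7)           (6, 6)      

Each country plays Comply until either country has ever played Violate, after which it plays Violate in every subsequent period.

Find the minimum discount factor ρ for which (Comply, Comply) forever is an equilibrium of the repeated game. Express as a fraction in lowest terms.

19/(1−ρ) ≥ 32 + 6ρ/(1−ρ)
19 ≥ 32 − 26ρ
ρ ≥ 13/26 = 1/2.

1/2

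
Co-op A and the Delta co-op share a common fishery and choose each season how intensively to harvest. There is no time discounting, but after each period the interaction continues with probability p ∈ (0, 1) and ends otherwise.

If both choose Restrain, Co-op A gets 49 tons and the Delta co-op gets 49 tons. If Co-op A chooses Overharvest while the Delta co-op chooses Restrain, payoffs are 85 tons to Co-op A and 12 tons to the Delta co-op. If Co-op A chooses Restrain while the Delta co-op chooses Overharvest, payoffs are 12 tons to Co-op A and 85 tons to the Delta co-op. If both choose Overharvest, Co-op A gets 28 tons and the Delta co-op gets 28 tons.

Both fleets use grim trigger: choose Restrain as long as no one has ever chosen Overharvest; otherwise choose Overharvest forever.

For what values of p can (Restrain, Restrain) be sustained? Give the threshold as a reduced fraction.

Expected cooperation value is 49 + p·49 + p²·49 + … = 49/(1−p); deviation gives 85 + p·28/(1−p).
49 ≥ 85(1−p) + 28p ⇒ 57p ≥ 36 ⇒ p ≥ 36/57 = 12/19.

12/19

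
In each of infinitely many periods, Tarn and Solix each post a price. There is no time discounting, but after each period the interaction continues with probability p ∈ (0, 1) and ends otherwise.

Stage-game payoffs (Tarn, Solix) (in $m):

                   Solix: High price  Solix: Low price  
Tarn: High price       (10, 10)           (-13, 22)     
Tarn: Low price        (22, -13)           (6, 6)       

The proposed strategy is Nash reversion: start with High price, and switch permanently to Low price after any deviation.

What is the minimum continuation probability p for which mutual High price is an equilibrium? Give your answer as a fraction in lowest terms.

With no time discounting, the continuation probability p plays the role of the discount factor.
Grim-trigger IC: 10/(1−p) ≥ 22 + 6p/(1−p) ⇒ p ≥ (22−10)/(22−6) = 3/4.

3/4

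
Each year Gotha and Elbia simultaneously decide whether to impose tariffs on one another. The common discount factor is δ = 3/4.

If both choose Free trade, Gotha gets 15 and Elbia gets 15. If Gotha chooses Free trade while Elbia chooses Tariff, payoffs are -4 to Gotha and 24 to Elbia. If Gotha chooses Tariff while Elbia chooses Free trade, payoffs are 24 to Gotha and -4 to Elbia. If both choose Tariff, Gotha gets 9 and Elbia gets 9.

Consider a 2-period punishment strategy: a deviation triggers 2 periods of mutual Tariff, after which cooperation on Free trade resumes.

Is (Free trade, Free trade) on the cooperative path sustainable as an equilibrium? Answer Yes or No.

No

Comparing payoff streams over the 3 periods until play realigns: cooperate → 15(1+δ+…+δ^2); deviate → 24 + 9(δ+…+δ^2).
Cooperation is sustained iff (15−9)(δ+…+δ^2) ≥ 24−15.
δ+…+δ^2 = 3/4·(1−(3/4)^2)/(1−3/4) = 1.3125, and (24−15)/(15−9) = 1.5000.
1.3125 < 1.5000, so cooperation is not sustainable.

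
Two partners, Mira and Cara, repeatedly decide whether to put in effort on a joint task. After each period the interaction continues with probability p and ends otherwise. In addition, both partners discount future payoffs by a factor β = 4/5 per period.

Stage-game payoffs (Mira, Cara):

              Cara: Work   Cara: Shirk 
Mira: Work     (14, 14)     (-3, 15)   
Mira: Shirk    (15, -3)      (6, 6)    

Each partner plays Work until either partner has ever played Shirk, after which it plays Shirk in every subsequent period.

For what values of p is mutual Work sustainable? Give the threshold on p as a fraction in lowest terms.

5/36

With continuation probability p and discount β, the effective per-period discount factor is βp.
Grim-trigger IC: βp ≥ (15−14)/(15−6) = 1/9.
So p ≥ (1/9)/(4/5) = 5/36.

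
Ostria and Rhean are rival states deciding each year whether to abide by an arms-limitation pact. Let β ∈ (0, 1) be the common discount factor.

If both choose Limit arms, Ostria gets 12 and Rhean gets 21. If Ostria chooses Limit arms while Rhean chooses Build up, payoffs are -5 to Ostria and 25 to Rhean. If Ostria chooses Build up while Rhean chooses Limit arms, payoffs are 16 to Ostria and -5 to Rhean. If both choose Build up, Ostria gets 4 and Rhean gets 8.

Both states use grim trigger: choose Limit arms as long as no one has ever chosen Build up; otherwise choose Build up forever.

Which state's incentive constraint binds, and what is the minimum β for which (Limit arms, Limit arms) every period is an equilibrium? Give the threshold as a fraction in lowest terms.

Ostria's threshold: (16−12)/(16−4) = 1/3.
Rhean's threshold: (25−21)/(25−8) = 4/17.
1/3 > 4/17, so Ostria binds and β* = 1/3.

Ostria; β ≥ 1/3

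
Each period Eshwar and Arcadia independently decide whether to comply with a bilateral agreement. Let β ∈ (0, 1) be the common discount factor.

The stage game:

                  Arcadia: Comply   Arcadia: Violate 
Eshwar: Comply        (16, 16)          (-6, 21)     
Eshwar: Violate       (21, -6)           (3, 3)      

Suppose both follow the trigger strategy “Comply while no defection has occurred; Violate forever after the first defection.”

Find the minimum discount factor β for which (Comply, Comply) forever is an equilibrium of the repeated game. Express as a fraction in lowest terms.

One-period gain from deviating is 21 − 16 = 5. The loss is 16 − 3 = 13 in every subsequent period, with present value 13·β/(1−β).
Deviation is unprofitable when 13·β/(1−β) ≥ 5, i.e. β/(1−β) ≥ 5/13.
Equivalently β ≥ 5/(5+13) = 5/18.

5/18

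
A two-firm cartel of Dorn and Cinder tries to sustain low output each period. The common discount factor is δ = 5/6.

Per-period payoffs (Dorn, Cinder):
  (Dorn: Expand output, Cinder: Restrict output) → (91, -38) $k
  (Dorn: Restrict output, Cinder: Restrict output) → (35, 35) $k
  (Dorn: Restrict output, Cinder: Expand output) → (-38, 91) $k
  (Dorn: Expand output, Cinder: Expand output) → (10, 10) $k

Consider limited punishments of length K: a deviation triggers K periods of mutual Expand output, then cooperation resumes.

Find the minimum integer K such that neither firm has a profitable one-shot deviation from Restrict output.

IC: δ(1−δ^K)/(1−δ) ≥ (91−35)/(35−10) = 56/25.
With δ = 5/6: need 1 − δ^K ≥ 56/25·(1−5/6)/(5/6), i.e. δ^K ≤ 0.5520.
Since (5/6)^3 = 0.5787 and (5/6)^4 = 0.4823, the smallest such K is 4.

4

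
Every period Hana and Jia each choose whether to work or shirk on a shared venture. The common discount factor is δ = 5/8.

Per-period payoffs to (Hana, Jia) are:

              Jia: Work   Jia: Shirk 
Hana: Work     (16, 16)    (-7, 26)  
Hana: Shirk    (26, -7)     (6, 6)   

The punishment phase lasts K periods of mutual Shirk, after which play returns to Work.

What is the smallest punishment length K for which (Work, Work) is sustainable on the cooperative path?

IC: δ(1−δ^K)/(1−δ) ≥ (26−16)/(16−6) = 1.
With δ = 5/8: need 1 − δ^K ≥ 1·(1−5/8)/(5/8), i.e. δ^K ≤ 0.4000.
Since (5/8)^1 = 0.6250 and (5/8)^2 = 0.3906, the smallest such K is 2.

2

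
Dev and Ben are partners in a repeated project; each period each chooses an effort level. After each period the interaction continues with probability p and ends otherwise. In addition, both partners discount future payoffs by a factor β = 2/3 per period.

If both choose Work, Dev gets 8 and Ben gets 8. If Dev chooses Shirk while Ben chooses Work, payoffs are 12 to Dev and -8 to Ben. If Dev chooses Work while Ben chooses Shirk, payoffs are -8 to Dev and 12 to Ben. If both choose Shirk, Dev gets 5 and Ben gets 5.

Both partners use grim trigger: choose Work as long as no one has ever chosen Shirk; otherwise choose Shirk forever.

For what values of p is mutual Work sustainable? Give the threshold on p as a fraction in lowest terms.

Expected continuation weight on next period's payoff is β·p = 2/3·p, which plays the role of the discount factor.
Cooperation requires 2/3·p ≥ (12−8)/(12−5) = 4/7, hence p ≥ 6/7.

6/7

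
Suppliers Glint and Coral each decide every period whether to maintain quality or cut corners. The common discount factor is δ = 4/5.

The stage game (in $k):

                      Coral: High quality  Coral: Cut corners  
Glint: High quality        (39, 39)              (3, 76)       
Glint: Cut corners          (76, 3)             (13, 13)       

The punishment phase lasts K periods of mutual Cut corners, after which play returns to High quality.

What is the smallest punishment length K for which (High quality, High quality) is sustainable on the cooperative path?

2

No profitable deviation requires (39−13)(δ+…+δ^K) ≥ 76−39, i.e. δ+…+δ^K ≥ 37/26 ≈ 1.4231.
With δ = 4/5, the partial sums are K=1: 0.8000, K=2: 1.4400.
K = 2 is the first length at which the sum reaches 1.4231.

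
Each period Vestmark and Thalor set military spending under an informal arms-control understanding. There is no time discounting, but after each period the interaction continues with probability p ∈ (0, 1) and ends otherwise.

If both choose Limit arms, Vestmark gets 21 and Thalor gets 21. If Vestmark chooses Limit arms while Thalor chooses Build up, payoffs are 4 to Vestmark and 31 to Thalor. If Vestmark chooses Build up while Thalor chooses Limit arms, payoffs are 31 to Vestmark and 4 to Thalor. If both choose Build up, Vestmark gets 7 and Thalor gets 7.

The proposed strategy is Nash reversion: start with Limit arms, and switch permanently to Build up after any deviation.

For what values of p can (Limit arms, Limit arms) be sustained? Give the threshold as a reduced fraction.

With no time discounting, the continuation probability p plays the role of the discount factor.
Grim-trigger IC: 21/(1−p) ≥ 31 + 7p/(1−p) ⇒ p ≥ (31−21)/(31−7) = 5/12.

5/12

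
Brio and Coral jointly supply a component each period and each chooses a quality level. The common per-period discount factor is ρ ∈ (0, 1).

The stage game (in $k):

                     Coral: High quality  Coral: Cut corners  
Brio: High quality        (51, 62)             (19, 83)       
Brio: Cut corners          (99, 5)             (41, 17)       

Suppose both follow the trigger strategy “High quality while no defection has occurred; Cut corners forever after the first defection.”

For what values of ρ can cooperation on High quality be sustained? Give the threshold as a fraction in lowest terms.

For Brio: deviation gain 99−51 = 48, per-period punishment loss 51−41 = 10. IC gives ρ ≥ 48/58 = 24/29.
For Coral: gain 21, loss 45 per period, so ρ ≥ 21/66 = 7/22.
The tighter constraint is Brio's, so cooperation needs ρ ≥ 24/29.

24/29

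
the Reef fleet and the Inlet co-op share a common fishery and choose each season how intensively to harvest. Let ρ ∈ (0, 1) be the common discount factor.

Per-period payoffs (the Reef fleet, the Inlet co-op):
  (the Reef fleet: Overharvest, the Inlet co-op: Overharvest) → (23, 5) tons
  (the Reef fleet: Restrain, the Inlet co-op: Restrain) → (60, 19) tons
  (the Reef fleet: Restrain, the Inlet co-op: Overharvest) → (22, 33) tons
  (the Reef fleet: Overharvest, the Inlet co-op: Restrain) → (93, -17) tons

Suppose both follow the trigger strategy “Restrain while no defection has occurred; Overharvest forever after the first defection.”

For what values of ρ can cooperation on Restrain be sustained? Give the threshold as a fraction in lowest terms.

1/2

the Reef fleet's threshold: (93−60)/(93−23) = 33/70.
the Inlet co-op's threshold: (33−19)/(33−5) = 1/2.
33/70 < 1/2, so the Inlet co-op binds and ρ* = 1/2.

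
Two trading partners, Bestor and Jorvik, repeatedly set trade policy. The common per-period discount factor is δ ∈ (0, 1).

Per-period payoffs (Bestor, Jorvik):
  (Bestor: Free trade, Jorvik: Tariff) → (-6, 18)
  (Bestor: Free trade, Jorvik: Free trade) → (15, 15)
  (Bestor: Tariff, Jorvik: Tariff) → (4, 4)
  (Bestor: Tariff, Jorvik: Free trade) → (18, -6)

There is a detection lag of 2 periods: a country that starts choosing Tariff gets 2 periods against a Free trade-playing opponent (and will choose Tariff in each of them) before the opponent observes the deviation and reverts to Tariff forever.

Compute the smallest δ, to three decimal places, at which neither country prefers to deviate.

0.463

Deviating for the 2 undetected periods gains 18−15 = 3 per period over cooperation, then loses 15−4 = 11 per period forever once punishment starts.
Gain: 3(1 + δ + … + δ^1); loss: 11·δ^2/(1−δ).
No profitable deviation ⇔ 3(1−δ^2) ≤ 11·δ^2, i.e. δ^2 ≥ 3/(3+11) = 3/14.
Hence δ ≥ (3/14)^(1/2) ≈ 0.463.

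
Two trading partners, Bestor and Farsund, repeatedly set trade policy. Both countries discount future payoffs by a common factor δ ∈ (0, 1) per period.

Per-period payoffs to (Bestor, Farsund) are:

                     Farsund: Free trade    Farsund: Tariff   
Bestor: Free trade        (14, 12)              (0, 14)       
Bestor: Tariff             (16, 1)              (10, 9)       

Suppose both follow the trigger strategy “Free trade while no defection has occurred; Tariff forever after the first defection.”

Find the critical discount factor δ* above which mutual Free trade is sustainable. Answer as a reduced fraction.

2/5

For Bestor: deviation gain 16−14 = 2, per-period punishment loss 14−10 = 4. IC gives δ ≥ 2/6 = 1/3.
For Farsund: gain 2, loss 3 per period, so δ ≥ 2/5.
The tighter constraint is Farsund's, so cooperation needs δ ≥ 2/5.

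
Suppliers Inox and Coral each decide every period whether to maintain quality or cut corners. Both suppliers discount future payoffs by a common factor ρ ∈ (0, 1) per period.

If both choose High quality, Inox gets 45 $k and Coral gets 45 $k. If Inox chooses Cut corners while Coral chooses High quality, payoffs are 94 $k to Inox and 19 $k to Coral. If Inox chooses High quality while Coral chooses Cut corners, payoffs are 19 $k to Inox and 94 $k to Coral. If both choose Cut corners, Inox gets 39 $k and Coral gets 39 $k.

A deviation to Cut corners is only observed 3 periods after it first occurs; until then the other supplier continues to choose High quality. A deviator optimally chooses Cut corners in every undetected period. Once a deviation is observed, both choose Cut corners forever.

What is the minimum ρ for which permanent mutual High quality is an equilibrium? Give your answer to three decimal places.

0.962

Deviating for the 3 undetected periods gains 94−45 = 49 per period over cooperation, then loses 45−39 = 6 per period forever once punishment starts.
Gain: 49(1 + ρ + … + ρ^2); loss: 6·ρ^3/(1−ρ).
No profitable deviation ⇔ 49(1−ρ^3) ≤ 6·ρ^3, i.e. ρ^3 ≥ 49/(49+6) = 49/55.
Hence ρ ≥ (49/55)^(1/3) ≈ 0.962.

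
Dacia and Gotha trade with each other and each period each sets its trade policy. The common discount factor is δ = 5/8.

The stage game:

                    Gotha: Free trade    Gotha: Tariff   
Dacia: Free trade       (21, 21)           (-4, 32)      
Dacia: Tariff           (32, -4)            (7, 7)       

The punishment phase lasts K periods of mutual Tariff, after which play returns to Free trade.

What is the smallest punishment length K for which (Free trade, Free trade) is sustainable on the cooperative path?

Need Σ_{k=1}^{K} δ^k ≥ (32−21)/(21−7) = 0.7857 at δ = 5/8.
At K = 1 the sum is 0.6250 < 0.7857; at K = 2 it is 1.0156 ≥ 0.7857.
So the minimum punishment length is K = 2.

2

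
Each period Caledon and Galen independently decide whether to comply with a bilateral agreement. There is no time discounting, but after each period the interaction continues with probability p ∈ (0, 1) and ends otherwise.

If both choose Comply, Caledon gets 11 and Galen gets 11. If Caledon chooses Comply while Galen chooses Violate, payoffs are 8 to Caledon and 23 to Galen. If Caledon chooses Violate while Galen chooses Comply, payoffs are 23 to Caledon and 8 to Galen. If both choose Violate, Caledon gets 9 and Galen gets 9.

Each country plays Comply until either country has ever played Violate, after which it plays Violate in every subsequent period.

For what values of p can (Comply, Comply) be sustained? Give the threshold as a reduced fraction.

With no time discounting, the continuation probability p plays the role of the discount factor.
Grim-trigger IC: 11/(1−p) ≥ 23 + 9p/(1−p) ⇒ p ≥ (23−11)/(23−9) = 6/7.

6/7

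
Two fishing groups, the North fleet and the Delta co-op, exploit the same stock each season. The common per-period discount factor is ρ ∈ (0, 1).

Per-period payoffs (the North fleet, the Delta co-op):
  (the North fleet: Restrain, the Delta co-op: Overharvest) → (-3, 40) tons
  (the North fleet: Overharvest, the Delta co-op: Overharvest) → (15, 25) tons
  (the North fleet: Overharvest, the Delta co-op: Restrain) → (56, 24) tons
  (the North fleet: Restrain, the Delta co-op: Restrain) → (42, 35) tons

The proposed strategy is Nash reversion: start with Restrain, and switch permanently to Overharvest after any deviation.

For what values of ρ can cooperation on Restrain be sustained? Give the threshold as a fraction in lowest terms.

For the North fleet: deviation gain 56−42 = 14, per-period punishment loss 42−15 = 27. IC gives ρ ≥ 14/41.
For the Delta co-op: gain 5, loss 10 per period, so ρ ≥ 5/15 = 1/3.
The tighter constraint is the North fleet's, so cooperation needs ρ ≥ 14/41.

14/41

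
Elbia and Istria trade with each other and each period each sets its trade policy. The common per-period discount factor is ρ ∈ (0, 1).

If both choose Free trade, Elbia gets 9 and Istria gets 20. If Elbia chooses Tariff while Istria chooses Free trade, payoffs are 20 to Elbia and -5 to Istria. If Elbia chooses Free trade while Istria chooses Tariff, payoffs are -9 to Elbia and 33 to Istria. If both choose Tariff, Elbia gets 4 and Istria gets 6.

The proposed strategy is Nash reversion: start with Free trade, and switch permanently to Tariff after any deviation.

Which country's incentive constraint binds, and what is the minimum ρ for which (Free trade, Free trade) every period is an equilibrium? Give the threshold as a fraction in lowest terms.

Elbia; ρ ≥ 11/16

Elbia's threshold: (20−9)/(20−4) = 11/16.
Istria's threshold: (33−20)/(33−6) = 13/27.
11/16 > 13/27, so Elbia binds and ρ* = 11/16.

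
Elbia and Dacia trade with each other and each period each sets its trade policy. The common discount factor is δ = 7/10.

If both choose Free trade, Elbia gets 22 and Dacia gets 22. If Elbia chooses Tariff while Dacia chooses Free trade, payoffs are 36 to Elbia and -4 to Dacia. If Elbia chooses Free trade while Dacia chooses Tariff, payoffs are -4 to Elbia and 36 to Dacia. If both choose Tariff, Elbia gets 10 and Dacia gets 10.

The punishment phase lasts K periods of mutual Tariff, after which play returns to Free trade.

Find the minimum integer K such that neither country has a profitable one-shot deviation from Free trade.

IC: δ(1−δ^K)/(1−δ) ≥ (36−22)/(22−10) = 7/6.
With δ = 7/10: need 1 − δ^K ≥ 7/6·(1−7/10)/(7/10), i.e. δ^K ≤ 0.5000.
Since (7/10)^1 = 0.7000 and (7/10)^2 = 0.4900, the smallest such K is 2.

2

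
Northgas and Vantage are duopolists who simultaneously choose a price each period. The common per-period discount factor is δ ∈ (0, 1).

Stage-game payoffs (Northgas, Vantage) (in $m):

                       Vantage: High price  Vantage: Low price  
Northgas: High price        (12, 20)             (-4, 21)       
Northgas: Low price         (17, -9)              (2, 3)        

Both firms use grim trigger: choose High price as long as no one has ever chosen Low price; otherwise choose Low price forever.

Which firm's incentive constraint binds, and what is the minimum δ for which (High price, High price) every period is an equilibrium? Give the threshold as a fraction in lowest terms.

Northgas; δ ≥ 1/3

Northgas's threshold: (17−12)/(17−2) = 1/3.
Vantage's threshold: (21−20)/(21−3) = 1/18.
1/3 > 1/18, so Northgas binds and δ* = 1/3.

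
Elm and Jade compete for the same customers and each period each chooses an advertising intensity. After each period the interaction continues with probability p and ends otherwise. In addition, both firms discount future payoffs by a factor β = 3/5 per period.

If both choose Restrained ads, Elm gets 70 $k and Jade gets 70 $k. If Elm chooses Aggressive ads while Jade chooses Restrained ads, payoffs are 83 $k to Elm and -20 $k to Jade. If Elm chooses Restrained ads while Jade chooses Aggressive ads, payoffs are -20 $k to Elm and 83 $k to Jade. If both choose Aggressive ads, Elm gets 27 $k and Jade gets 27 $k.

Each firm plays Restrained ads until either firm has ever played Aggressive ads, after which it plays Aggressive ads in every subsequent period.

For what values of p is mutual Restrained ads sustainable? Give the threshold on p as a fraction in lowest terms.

65/168

With continuation probability p and discount β, the effective per-period discount factor is βp.
Grim-trigger IC: βp ≥ (83−70)/(83−27) = 13/56.
So p ≥ (13/56)/(3/5) = 65/168.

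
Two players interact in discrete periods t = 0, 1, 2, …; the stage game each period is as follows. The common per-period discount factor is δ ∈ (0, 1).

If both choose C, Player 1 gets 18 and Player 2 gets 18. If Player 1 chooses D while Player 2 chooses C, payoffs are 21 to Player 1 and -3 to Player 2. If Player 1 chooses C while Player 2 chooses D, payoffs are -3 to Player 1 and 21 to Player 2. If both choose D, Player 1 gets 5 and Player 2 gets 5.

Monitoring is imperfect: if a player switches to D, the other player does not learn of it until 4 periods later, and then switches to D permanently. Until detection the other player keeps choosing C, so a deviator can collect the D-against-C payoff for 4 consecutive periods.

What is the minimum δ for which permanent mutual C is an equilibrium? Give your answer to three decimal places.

The best deviation is to choose D for all 4 undetected periods, earning 21 each, then 5 forever once detected.
Deviation value: 21(1−δ^4)/(1−δ) + 5δ^4/(1−δ); cooperation value: 18/(1−δ).
IC: 18 ≥ 21(1−δ^4) + 5δ^4 = 21 − 16δ^4.
So δ^4 ≥ 3/16, giving δ ≥ (3/16)^(1/4) ≈ 0.658.

0.658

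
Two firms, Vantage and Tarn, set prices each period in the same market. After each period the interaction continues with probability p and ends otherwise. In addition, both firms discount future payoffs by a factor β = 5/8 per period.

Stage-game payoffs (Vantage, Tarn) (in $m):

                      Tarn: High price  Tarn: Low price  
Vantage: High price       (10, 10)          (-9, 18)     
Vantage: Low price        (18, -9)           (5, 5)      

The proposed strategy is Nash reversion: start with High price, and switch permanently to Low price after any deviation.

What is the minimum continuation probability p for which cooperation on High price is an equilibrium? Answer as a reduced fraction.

With continuation probability p and discount β, the effective per-period discount factor is βp.
Grim-trigger IC: βp ≥ (18−10)/(18−5) = 8/13.
So p ≥ (8/13)/(5/8) = 64/65.

64/65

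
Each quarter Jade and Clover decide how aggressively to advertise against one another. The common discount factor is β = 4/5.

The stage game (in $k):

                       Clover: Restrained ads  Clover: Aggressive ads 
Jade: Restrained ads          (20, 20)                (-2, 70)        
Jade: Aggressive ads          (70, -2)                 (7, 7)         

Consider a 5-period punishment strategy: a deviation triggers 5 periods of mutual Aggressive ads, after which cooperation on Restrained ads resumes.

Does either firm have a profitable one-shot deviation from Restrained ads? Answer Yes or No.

A one-shot deviation gives 70 now, then 7 for 5 periods, then back to 20.
Gain from deviating: (70−20) today; loss: (20−7) in each of the next 5 periods.
No-deviation condition: (20−7)(β+…+β^5) ≥ 70−20, i.e. β+…+β^5 ≥ 50/13.
At β = 4/5: β+…+β^5 = 2.6893 < 3.8462.
So cooperation is not sustainable.

Yes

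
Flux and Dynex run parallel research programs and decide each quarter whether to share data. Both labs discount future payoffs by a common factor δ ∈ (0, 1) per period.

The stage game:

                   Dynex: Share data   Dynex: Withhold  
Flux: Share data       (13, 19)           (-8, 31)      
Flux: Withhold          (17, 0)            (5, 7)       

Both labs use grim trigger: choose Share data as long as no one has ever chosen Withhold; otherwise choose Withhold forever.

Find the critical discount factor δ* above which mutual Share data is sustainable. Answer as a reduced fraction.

Flux's threshold: (17−13)/(17−5) = 1/3.
Dynex's threshold: (31−19)/(31−7) = 1/2.
1/3 < 1/2, so Dynex binds and δ* = 1/2.

1/2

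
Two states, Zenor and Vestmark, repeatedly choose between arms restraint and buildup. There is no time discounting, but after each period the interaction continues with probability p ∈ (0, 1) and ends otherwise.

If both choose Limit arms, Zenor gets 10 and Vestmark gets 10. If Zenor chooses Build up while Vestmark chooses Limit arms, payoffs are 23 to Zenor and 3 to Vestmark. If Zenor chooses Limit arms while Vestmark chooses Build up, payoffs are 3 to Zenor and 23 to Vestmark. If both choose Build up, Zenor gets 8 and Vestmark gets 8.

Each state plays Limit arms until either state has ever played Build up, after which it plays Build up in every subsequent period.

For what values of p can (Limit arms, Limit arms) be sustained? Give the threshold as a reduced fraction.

13/15

Expected cooperation value is 10 + p·10 + p²·10 + … = 10/(1−p); deviation gives 23 + p·8/(1−p).
10 ≥ 23(1−p) + 8p ⇒ 15p ≥ 13 ⇒ p ≥ 13/15.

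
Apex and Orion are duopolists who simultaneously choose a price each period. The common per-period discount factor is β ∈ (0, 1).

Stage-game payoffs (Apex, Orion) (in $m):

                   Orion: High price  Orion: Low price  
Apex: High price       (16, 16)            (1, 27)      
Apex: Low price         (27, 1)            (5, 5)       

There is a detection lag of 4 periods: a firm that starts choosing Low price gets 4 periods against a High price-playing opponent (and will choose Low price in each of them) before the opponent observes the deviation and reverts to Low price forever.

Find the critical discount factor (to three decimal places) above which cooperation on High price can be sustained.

0.841

A deviator earns 27 for 4 periods, then 5 forever; cooperating earns 16 forever. Multiplying the IC by (1−β):
16 ≥ 27(1−β^4) + 5β^4, so 22·β^4 ≥ 11 and β^4 ≥ 1/2.
β ≥ (1/2)^(1/4) ≈ 0.841.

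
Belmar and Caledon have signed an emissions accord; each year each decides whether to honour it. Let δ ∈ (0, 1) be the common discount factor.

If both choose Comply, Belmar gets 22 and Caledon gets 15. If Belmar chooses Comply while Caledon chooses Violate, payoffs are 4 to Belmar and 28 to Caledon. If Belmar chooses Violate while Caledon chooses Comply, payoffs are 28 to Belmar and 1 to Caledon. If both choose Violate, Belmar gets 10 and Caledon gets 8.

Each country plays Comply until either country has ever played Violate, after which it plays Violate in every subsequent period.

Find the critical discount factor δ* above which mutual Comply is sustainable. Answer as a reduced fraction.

Belmar: cooperation gives 22 each period; deviation gives 28 once then 10 forever.
  22/(1−δ) ≥ 28 + 10δ/(1−δ) ⇒ δ ≥ 6/18 = 1/3.
Caledon: cooperation gives 15 each period; deviation gives 28 once then 8 forever.
  δ ≥ 13/20.
Both must hold, so the binding constraint is Caledon's: δ ≥ 13/20.

13/20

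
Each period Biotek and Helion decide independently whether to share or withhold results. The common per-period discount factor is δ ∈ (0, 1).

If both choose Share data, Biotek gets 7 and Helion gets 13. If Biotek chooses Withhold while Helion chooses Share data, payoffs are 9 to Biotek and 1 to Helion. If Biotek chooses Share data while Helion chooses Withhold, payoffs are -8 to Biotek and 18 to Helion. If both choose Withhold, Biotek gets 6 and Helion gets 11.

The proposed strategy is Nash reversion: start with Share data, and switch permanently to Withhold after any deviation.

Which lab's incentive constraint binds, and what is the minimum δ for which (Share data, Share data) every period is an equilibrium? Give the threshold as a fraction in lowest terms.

For Biotek: deviation gain 9−7 = 2, per-period punishment loss 7−6 = 1. IC gives δ ≥ 2/3.
For Helion: gain 5, loss 2 per period, so δ ≥ 5/7.
The tighter constraint is Helion's, so cooperation needs δ ≥ 5/7.

Helion; δ ≥ 5/7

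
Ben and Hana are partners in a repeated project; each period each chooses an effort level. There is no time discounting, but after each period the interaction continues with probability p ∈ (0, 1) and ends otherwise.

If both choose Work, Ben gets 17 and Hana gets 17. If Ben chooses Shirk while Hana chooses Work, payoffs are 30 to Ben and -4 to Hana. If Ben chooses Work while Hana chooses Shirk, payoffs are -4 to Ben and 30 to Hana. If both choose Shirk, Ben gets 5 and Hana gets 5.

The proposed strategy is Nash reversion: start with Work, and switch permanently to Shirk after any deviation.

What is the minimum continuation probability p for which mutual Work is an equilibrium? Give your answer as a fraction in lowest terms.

With no time discounting, the continuation probability p plays the role of the discount factor.
Grim-trigger IC: 17/(1−p) ≥ 30 + 5p/(1−p) ⇒ p ≥ (30−17)/(30−5) = 13/25.

13/25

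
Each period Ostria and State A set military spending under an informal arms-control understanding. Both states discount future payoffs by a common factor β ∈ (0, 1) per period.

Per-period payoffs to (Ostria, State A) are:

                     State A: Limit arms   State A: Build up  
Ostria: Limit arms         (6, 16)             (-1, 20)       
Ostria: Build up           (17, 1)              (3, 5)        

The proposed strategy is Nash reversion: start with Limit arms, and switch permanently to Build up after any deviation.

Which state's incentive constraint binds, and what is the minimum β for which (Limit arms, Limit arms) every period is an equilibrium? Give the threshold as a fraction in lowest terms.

Ostria's threshold: (17−6)/(17−3) = 11/14.
State A's threshold: (20−16)/(20−5) = 4/15.
11/14 > 4/15, so Ostria binds and β* = 11/14.

Ostria; β ≥ 11/14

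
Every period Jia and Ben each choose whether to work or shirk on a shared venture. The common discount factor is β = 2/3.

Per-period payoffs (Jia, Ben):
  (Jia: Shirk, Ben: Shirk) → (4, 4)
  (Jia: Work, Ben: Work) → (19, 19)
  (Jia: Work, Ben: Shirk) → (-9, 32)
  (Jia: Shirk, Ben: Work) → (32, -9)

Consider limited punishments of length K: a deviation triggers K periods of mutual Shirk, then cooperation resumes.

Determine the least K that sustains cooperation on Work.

No profitable deviation requires (19−4)(β+…+β^K) ≥ 32−19, i.e. β+…+β^K ≥ 13/15 ≈ 0.8667.
With β = 2/3, the partial sums are K=1: 0.6667, K=2: 1.1111.
K = 2 is the first length at which the sum reaches 0.8667.

2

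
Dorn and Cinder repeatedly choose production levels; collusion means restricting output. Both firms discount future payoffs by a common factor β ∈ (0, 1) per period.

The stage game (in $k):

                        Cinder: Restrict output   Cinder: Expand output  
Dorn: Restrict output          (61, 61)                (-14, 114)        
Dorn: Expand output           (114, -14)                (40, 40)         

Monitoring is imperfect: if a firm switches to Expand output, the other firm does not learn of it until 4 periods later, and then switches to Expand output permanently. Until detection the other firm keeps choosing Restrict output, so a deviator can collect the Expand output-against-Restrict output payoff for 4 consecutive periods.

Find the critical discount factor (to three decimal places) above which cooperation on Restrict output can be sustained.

The best deviation is to choose Expand output for all 4 undetected periods, earning 114 each, then 40 forever once detected.
Deviation value: 114(1−β^4)/(1−β) + 40β^4/(1−β); cooperation value: 61/(1−β).
IC: 61 ≥ 114(1−β^4) + 40β^4 = 114 − 74β^4.
So β^4 ≥ 53/74, giving β ≥ (53/74)^(1/4) ≈ 0.920.

0.920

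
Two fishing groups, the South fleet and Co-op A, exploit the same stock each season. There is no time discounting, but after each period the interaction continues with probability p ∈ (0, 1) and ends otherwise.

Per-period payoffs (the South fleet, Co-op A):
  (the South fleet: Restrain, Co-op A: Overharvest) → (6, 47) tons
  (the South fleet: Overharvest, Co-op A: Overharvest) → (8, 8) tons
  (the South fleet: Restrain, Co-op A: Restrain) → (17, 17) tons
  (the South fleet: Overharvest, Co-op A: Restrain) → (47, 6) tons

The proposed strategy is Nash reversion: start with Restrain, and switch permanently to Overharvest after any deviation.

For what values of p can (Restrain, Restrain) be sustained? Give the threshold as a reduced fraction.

10/13

Expected cooperation value is 17 + p·17 + p²·17 + … = 17/(1−p); deviation gives 47 + p·8/(1−p).
17 ≥ 47(1−p) + 8p ⇒ 39p ≥ 30 ⇒ p ≥ 30/39 = 10/13.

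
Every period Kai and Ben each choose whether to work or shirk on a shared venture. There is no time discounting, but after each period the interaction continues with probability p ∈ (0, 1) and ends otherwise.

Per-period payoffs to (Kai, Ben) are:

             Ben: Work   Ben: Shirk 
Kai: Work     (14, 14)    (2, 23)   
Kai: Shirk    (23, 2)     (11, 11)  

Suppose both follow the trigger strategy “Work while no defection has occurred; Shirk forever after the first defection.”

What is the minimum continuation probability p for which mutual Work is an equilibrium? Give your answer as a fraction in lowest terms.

3/4

With no time discounting, the continuation probability p plays the role of the discount factor.
Grim-trigger IC: 14/(1−p) ≥ 23 + 11p/(1−p) ⇒ p ≥ (23−14)/(23−11) = 3/4.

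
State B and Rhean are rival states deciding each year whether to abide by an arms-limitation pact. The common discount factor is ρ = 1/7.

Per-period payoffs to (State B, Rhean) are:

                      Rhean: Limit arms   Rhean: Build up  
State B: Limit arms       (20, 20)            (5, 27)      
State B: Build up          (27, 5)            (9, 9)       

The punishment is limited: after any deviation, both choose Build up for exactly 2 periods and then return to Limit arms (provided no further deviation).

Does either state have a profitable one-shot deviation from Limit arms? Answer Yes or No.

Yes

IC: ρ+…+ρ^2 ≥ (27−20)/(20−9) = 7/11.
At ρ = 1/7: partial sum = 0.1633 < 0.6364. Cooperation not sustainable.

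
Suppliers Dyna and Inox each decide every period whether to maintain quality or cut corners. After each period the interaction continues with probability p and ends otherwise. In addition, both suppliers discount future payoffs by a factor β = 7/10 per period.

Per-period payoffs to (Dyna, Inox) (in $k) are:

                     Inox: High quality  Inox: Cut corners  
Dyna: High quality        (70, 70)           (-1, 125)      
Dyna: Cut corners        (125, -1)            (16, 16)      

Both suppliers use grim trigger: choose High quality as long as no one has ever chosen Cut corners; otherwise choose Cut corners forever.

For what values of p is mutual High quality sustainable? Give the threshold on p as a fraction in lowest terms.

550/763

With continuation probability p and discount β, the effective per-period discount factor is βp.
Grim-trigger IC: βp ≥ (125−70)/(125−16) = 55/109.
So p ≥ (55/109)/(7/10) = 550/763.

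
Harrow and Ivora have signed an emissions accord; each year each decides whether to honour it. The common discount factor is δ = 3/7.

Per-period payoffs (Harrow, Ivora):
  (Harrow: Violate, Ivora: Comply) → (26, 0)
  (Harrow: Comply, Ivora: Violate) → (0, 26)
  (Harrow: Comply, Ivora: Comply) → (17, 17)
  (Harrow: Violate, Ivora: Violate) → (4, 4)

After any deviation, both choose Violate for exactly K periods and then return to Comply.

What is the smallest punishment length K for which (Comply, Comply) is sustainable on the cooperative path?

No profitable deviation requires (17−4)(δ+…+δ^K) ≥ 26−17, i.e. δ+…+δ^K ≥ 9/13 ≈ 0.6923.
With δ = 3/7, the partial sums are K=1: 0.4286, K=2: 0.6122, K=3: 0.6910, K=4: 0.7247.
K = 4 is the first length at which the sum reaches 0.6923.

4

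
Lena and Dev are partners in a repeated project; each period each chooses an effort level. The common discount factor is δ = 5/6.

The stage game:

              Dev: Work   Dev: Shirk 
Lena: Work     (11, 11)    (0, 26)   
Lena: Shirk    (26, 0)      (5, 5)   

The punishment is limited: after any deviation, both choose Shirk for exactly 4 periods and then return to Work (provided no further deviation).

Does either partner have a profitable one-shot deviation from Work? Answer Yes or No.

No

A one-shot deviation gives 26 now, then 5 for 4 periods, then back to 11.
Gain from deviating: (26−11) today; loss: (11−5) in each of the next 4 periods.
No-deviation condition: (11−5)(δ+…+δ^4) ≥ 26−11, i.e. δ+…+δ^4 ≥ 5/2.
At δ = 5/6: δ+…+δ^4 = 2.5887 ≥ 2.5000.
So cooperation is sustainable.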